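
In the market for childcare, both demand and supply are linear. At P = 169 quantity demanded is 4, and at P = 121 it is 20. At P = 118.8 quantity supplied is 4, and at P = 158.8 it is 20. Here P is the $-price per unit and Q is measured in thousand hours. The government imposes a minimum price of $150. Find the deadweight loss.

$21.47 thousand

Demand slope = (121 − 169)/(20 − 4) = −3, so P = 181 − 3Q.
Supply slope = (158.8 − 118.8)/(20 − 4) = 2.5, so P = 108.8 + 2.5Q.
Competitive equilibrium: 181 − 3Q = 108.8 + 2.5Q → Q* = 13.1273, P* = 141.6182.
At the floor P = 150, quantity demanded = (181 − 150)/3 = 10.3333.
Sellers' marginal cost at Q' = 10.3333: 108.8 + 2.5·10.3333 = 134.6333.
ΔQ = 13.1273 − 10.3333 = 2.794; wedge = 150 − 134.6333 = 15.3667.
DWL = ½ × 2.794 × 15.3667 = $21.47 thousand.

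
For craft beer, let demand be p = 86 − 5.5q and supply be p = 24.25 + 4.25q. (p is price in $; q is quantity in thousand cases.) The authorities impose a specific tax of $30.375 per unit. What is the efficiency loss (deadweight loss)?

$47.31 thousand

Competitive equilibrium: 86 − 5.5q = 24.25 + 4.25q → q* = 6.33333, p* = 51.16667.
With the tax, the buyer price exceeds the seller price by 30.375: (86 − 5.5q) − (24.25 + 4.25q) = 30.375 → q' = 3.21795.
Δq = 6.33333 − 3.21795 = 3.11538; the wedge equals the tax, 30.375.
The triangle = ½ × 3.11538 × 30.375 = $47.31 thousand.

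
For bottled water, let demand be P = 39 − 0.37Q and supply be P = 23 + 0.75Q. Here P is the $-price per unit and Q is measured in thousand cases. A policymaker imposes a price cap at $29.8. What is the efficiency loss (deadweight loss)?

Competitive equilibrium: 39 − 0.37Q = 23 + 0.75Q → Q* = 14.2857, P* = 33.7143.
At the ceiling P = 29.8, quantity supplied = (29.8 − 23)/0.75 = 9.0667.
Willingness to pay at Q' = 9.0667: 39 − 0.37·9.0667 = 35.6453.
ΔQ = 14.2857 − 9.0667 = 5.219; wedge = 35.6453 − 29.8 = 5.8453.
Deadweight loss = ½ × 5.219 × 5.8453 = $15.25 thousand.

$15.25 thousand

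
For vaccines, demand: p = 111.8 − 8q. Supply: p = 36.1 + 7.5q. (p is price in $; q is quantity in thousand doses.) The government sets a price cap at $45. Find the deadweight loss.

$105.94 thousand

Competitive equilibrium: 111.8 − 8q = 36.1 + 7.5q → q* = 4.8839, p* = 72.729.
At the ceiling p = 45, quantity supplied = (45 − 36.1)/7.5 = 1.1867.
Willingness to pay at q' = 1.1867: 111.8 − 8·1.1867 = 102.3064.
Δq = 4.8839 − 1.1867 = 3.6972; wedge = 102.3064 − 45 = 57.3064.
DWL = ½ × 3.6972 × 57.3064 = $105.94 thousand.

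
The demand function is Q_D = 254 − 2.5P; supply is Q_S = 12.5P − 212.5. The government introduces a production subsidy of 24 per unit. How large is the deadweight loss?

600

In inverse form: demand P = 101.6 − 0.4Q, supply P = 17 + 0.08Q.
Competitive equilibrium: 101.6 − 0.4Q = 17 + 0.08Q → Q* = 176.25, P* = 31.1.
The subsidy lowers effective supply by 24: P = 0.08Q − 7.
New quantity: 101.6 − 0.4Q = 0.08Q − 7 → Q' = 226.25.
Overproduction ΔQ = 226.25 − 176.25 = 50; wedge = subsidy = 24.
Welfare loss = ½ × 50 × 24 = 600.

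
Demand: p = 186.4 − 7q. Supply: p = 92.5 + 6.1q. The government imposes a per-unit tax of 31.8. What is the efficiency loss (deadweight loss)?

38.60

Competitive equilibrium: 186.4 − 7q = 92.5 + 6.1q → q* = 7.1679, p* = 136.2244.
With the tax, the buyer price exceeds the seller price by 31.8: (186.4 − 7q) − (92.5 + 6.1q) = 31.8 → q' = 4.7405.
Δq = 7.1679 − 4.7405 = 2.4274; the wedge equals the tax, 31.8.
The triangle = ½ × 2.4274 × 31.8 = 38.60.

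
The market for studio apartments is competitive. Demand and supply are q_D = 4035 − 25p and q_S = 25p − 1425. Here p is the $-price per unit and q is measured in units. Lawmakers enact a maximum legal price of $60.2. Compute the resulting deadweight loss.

In inverse form: demand p = 161.4 − 0.04q, supply p = 57 + 0.04q.
Competitive equilibrium: 161.4 − 0.04q = 57 + 0.04q → q* = 1305, p* = 109.2.
At the ceiling p = 60.2, quantity supplied = (60.2 − 57)/0.04 = 80.
Willingness to pay at q' = 80: 161.4 − 0.04·80 = 158.2.
Δq = 1305 − 80 = 1225; wedge = 158.2 − 60.2 = 98.
The triangle = ½ × 1225 × 98 = $60025.

$60025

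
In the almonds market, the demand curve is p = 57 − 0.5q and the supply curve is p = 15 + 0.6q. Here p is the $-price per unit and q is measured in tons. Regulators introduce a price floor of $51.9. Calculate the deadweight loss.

$430.64

Competitive equilibrium: 57 − 0.5q = 15 + 0.6q → q* = 38.1818, p* = 37.9091.
At the floor p = 51.9, quantity demanded = (57 − 51.9)/0.5 = 10.2.
Sellers' marginal cost at q' = 10.2: 15 + 0.6·10.2 = 21.12.
Δq = 38.1818 − 10.2 = 27.9818; wedge = 51.9 − 21.12 = 30.78.
Deadweight loss = ½ × 27.9818 × 30.78 = $430.64.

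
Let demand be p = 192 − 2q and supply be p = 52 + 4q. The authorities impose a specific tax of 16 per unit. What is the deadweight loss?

Competitive equilibrium: 192 − 2q = 52 + 4q → q* = 23.3333, p* = 145.3333.
With the tax, the buyer price exceeds the seller price by 16: (192 − 2q) − (52 + 4q) = 16 → q' = 20.6667.
Δq = 23.3333 − 20.6667 = 2.6666; the wedge equals the tax, 16.
Welfare loss = ½ × 2.6666 × 16 = 21.33.

21.33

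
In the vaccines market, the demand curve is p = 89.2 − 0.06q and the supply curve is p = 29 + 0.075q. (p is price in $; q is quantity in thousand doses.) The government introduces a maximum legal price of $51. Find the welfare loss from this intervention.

$1571.70 thousand

Competitive equilibrium: 89.2 − 0.06q = 29 + 0.075q → q* = 445.9259, p* = 62.4444.
At the ceiling p = 51, quantity supplied = (51 − 29)/0.075 = 293.3333.
Willingness to pay at q' = 293.3333: 89.2 − 0.06·293.3333 = 71.6.
Δq = 445.9259 − 293.3333 = 152.5926; wedge = 71.6 − 51 = 20.6.
Deadweight loss = ½ × 152.5926 × 20.6 = $1571.70 thousand.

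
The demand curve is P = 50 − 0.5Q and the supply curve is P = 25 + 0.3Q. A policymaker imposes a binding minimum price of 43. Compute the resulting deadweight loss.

119.025

Competitive equilibrium: 50 − 0.5Q = 25 + 0.3Q → Q* = 31.25, P* = 34.375.
At the floor P = 43, quantity demanded = (50 − 43)/0.5 = 14.
Sellers' marginal cost at Q' = 14: 25 + 0.3·14 = 29.2.
ΔQ = 31.25 − 14 = 17.25; wedge = 43 − 29.2 = 13.8.
Welfare loss = ½ × 17.25 × 13.8 = 119.025.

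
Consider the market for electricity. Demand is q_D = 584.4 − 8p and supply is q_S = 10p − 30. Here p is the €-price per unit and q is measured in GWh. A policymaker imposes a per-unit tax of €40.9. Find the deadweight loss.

In inverse form: demand p = 73.05 − 0.125q, supply p = 3 + 0.1q.
Competitive equilibrium: 73.05 − 0.125q = 3 + 0.1q → q* = 311.33333, p* = 34.13333.
With the tax, the buyer price exceeds the seller price by 40.9: (73.05 − 0.125q) − (3 + 0.1q) = 40.9 → q' = 129.55556.
Δq = 311.33333 − 129.55556 = 181.77777; the wedge equals the tax, 40.9.
DWL = ½ × 181.77777 × 40.9 = €3717.36.

€3717.36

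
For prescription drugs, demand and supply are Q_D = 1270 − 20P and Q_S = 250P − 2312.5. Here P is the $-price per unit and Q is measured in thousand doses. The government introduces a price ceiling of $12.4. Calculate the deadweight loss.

In inverse form: demand P = 63.5 − 0.05Q, supply P = 9.25 + 0.004Q.
Competitive equilibrium: 63.5 − 0.05Q = 9.25 + 0.004Q → Q* = 1004.6296, P* = 13.2685.
At the ceiling P = 12.4, quantity supplied = (12.4 − 9.25)/0.004 = 787.5.
Willingness to pay at Q' = 787.5: 63.5 − 0.05·787.5 = 24.125.
ΔQ = 1004.6296 − 787.5 = 217.1296; wedge = 24.125 − 12.4 = 11.725.
DWL = ½ × 217.1296 × 11.725 = $1272.92 thousand.

$1272.92 thousand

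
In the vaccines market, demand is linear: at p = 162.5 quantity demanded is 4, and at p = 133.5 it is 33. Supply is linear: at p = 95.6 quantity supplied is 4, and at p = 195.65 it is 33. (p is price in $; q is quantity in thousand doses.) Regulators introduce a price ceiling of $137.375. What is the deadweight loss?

Demand slope = (133.5 − 162.5)/(33 − 4) = −1, so p = 166.5 − q.
Supply slope = (195.65 − 95.6)/(33 − 4) = 3.45, so p = 81.8 + 3.45q.
Competitive equilibrium: 166.5 − q = 81.8 + 3.45q → q* = 19.0337, p* = 147.4663.
At the ceiling p = 137.375, quantity supplied = (137.375 − 81.8)/3.45 = 16.1087.
Willingness to pay at q' = 16.1087: 166.5 − 1·16.1087 = 150.3913.
Δq = 19.0337 − 16.1087 = 2.925; wedge = 150.3913 − 137.375 = 13.0163.
The triangle = ½ × 2.925 × 13.0163 = $19.04 thousand.

$19.04 thousand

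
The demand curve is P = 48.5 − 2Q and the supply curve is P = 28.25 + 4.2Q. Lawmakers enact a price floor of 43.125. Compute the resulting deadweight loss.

Competitive equilibrium: 48.5 − 2Q = 28.25 + 4.2Q → Q* = 3.2661, P* = 41.9677.
At the floor P = 43.125, quantity demanded = (48.5 − 43.125)/2 = 2.6875.
Sellers' marginal cost at Q' = 2.6875: 28.25 + 4.2·2.6875 = 39.5375.
ΔQ = 3.2661 − 2.6875 = 0.5786; wedge = 43.125 − 39.5375 = 3.5875.
Deadweight loss = ½ × 0.5786 × 3.5875 = 1.04.

1.04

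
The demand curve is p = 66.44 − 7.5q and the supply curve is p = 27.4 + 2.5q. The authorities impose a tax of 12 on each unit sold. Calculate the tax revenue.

32.448

Competitive equilibrium: 66.44 − 7.5q = 27.4 + 2.5q → q* = 3.904, p* = 37.16.
With the tax, the buyer price exceeds the seller price by 12: (66.44 − 7.5q) − (27.4 + 2.5q) = 12 → q' = 2.704.
Tax revenue = 12 × 2.704 = 32.448.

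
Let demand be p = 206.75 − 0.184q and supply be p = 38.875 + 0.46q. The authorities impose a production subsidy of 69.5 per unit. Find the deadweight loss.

Competitive equilibrium: 206.75 − 0.184q = 38.875 + 0.46q → q* = 260.6755, p* = 158.7857.
The subsidy lowers effective supply by 69.5: p = 0.46q − 30.625.
New quantity: 206.75 − 0.184q = 0.46q − 30.625 → q' = 368.5947.
Overproduction Δq = 368.5947 − 260.6755 = 107.9192; wedge = subsidy = 69.5.
Welfare loss = ½ × 107.9192 × 69.5 = 3750.19.

3750.19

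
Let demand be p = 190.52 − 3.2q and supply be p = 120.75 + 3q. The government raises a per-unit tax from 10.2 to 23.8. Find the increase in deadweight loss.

Competitive equilibrium: 190.52 − 3.2q = 120.75 + 3q → q* = 11.2532, p* = 154.5097.
For a per-unit tax t: Δq = t/6.2, so DWL = ½·t·(t/6.2) = t²/12.4.
At t = 10.2: DWL = 8.39. At t = 23.8: DWL = 45.681.
Increase = 45.681 − 8.39 = 37.29.

37.29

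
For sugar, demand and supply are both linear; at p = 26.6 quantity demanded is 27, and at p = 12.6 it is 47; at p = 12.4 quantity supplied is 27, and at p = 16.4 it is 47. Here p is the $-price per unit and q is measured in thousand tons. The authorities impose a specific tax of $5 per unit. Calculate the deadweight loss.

Demand slope = (12.6 − 26.6)/(47 − 27) = −0.7, so p = 45.5 − 0.7q.
Supply slope = (16.4 − 12.4)/(47 − 27) = 0.2, so p = 7 + 0.2q.
Competitive equilibrium: 45.5 − 0.7q = 7 + 0.2q → q* = 42.7778, p* = 15.5556.
With the tax, the buyer price exceeds the seller price by 5: (45.5 − 0.7q) − (7 + 0.2q) = 5 → q' = 37.2222.
Δq = 42.7778 − 37.2222 = 5.5556; the wedge equals the tax, 5.
The triangle = ½ × 5.5556 × 5 = $13.89 thousand.

$13.89 thousand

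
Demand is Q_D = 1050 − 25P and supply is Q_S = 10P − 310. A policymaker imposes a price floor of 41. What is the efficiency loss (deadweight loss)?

In inverse form: demand P = 42 − 0.04Q, supply P = 31 + 0.1Q.
Competitive equilibrium: 42 − 0.04Q = 31 + 0.1Q → Q* = 78.5714, P* = 38.8571.
At the floor P = 41, quantity demanded = (42 − 41)/0.04 = 25.
Sellers' marginal cost at Q' = 25: 31 + 0.1·25 = 33.5.
ΔQ = 78.5714 − 25 = 53.5714; wedge = 41 − 33.5 = 7.5.
DWL = ½ × 53.5714 × 7.5 = 200.89.

200.89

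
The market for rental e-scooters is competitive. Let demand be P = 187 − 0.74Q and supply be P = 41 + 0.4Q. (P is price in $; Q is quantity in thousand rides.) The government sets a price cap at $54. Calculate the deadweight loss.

Competitive equilibrium: 187 − 0.74Q = 41 + 0.4Q → Q* = 128.0702, P* = 92.2281.
At the ceiling P = 54, quantity supplied = (54 − 41)/0.4 = 32.5.
Willingness to pay at Q' = 32.5: 187 − 0.74·32.5 = 162.95.
ΔQ = 128.0702 − 32.5 = 95.5702; wedge = 162.95 − 54 = 108.95.
Deadweight loss = ½ × 95.5702 × 108.95 = $5206.19 thousand.

$5206.19 thousand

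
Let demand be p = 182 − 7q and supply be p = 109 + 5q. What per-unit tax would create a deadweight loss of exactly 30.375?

Competitive equilibrium: 182 − 7q = 109 + 5q → q* = 6.0833, p* = 139.4167.
A tax t gives Δq = t/12 and wedge t, so DWL = t²/24.
t²/24 = 30.375 → t² = 729 → t = 27.

27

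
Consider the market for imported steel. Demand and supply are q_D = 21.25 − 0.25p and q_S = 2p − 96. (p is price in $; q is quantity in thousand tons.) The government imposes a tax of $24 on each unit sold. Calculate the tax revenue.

In inverse form: demand p = 85 − 4q, supply p = 48 + 0.5q.
Competitive equilibrium: 85 − 4q = 48 + 0.5q → q* = 8.2222, p* = 52.1111.
With the tax, the buyer price exceeds the seller price by 24: (85 − 4q) − (48 + 0.5q) = 24 → q' = 2.8889.
Tax revenue = 24 × 2.8889 = $69.33 thousand.

$69.33 thousand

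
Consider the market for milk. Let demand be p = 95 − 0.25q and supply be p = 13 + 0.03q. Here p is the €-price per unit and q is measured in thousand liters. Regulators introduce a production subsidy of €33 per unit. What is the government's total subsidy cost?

€13553.57 thousand

Competitive equilibrium: 95 − 0.25q = 13 + 0.03q → q* = 292.8571, p* = 21.7857.
The subsidy lowers effective supply by 33: p = 0.03q − 20.
New quantity: 95 − 0.25q = 0.03q − 20 → q' = 410.7143.
Total subsidy cost = 33 × 410.7143 = €13553.57 thousand.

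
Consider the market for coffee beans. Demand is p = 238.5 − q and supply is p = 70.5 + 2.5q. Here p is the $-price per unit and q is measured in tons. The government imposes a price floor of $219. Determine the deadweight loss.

Competitive equilibrium: 238.5 − q = 70.5 + 2.5q → q* = 48, p* = 190.5.
At the floor p = 219, quantity demanded = (238.5 − 219)/1 = 19.5.
Sellers' marginal cost at q' = 19.5: 70.5 + 2.5·19.5 = 119.25.
Δq = 48 − 19.5 = 28.5; wedge = 219 − 119.25 = 99.75.
Deadweight loss = ½ × 28.5 × 99.75 = $1421.44.

$1421.44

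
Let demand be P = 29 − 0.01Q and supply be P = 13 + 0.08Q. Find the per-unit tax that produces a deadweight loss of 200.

Competitive equilibrium: 29 − 0.01Q = 13 + 0.08Q → Q* = 177.7778, P* = 27.2222.
A tax t gives ΔQ = t/0.09 and wedge t, so DWL = t²/0.18.
t²/0.18 = 200 → t² = 36 → t = 6.

6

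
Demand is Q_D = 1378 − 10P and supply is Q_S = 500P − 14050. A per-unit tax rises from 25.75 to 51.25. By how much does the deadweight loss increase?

9625

In inverse form: demand P = 137.8 − 0.1Q, supply P = 28.1 + 0.002Q.
Competitive equilibrium: 137.8 − 0.1Q = 28.1 + 0.002Q → Q* = 1075.4902, P* = 30.251.
For a per-unit tax t: ΔQ = t/0.102, so DWL = ½·t·(t/0.102) = t²/0.204.
At t = 25.75: DWL = 3250.306. At t = 51.25: DWL = 12875.306.
Increase = 12875.306 − 3250.306 = 9625.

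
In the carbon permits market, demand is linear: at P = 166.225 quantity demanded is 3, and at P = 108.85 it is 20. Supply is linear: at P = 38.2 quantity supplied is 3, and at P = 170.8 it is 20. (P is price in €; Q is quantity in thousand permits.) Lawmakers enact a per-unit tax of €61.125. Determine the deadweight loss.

€167.17 thousand

Demand slope = (108.85 − 166.225)/(20 − 3) = −3.375, so P = 176.35 − 3.375Q.
Supply slope = (170.8 − 38.2)/(20 − 3) = 7.8, so P = 14.8 + 7.8Q.
Competitive equilibrium: 176.35 − 3.375Q = 14.8 + 7.8Q → Q* = 14.4564, P* = 127.5597.
With the tax, the buyer price exceeds the seller price by 61.125: (176.35 − 3.375Q) − (14.8 + 7.8Q) = 61.125 → Q' = 8.9866.
ΔQ = 14.4564 − 8.9866 = 5.4698; the wedge equals the tax, 61.125.
Welfare loss = ½ × 5.4698 × 61.125 = €167.17 thousand.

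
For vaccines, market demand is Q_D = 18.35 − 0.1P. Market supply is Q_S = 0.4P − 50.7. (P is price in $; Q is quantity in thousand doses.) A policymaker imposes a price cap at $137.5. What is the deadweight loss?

In inverse form: demand P = 183.5 − 10Q, supply P = 126.75 + 2.5Q.
Competitive equilibrium: 183.5 − 10Q = 126.75 + 2.5Q → Q* = 4.54, P* = 138.1.
At the ceiling P = 137.5, quantity supplied = (137.5 − 126.75)/2.5 = 4.3.
Willingness to pay at Q' = 4.3: 183.5 − 10·4.3 = 140.5.
ΔQ = 4.54 − 4.3 = 0.24; wedge = 140.5 − 137.5 = 3.
DWL = ½ × 0.24 × 3 = $0.36 thousand.

$0.36 thousand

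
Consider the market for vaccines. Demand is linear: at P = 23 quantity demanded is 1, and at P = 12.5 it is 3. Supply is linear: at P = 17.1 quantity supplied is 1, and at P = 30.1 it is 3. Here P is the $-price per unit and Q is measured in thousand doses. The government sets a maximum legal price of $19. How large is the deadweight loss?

$0.26 thousand

Demand slope = (12.5 − 23)/(3 − 1) = −5.25, so P = 28.25 − 5.25Q.
Supply slope = (30.1 − 17.1)/(3 − 1) = 6.5, so P = 10.6 + 6.5Q.
Competitive equilibrium: 28.25 − 5.25Q = 10.6 + 6.5Q → Q* = 1.5021, P* = 20.3638.
At the ceiling P = 19, quantity supplied = (19 − 10.6)/6.5 = 1.2923.
Willingness to pay at Q' = 1.2923: 28.25 − 5.25·1.2923 = 21.4654.
ΔQ = 1.5021 − 1.2923 = 0.2098; wedge = 21.4654 − 19 = 2.4654.
Deadweight loss = ½ × 0.2098 × 2.4654 = $0.26 thousand.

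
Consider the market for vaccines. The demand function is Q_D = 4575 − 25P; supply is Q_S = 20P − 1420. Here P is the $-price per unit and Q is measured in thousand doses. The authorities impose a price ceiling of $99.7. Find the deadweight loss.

$20227.31 thousand

In inverse form: demand P = 183 − 0.04Q, supply P = 71 + 0.05Q.
Competitive equilibrium: 183 − 0.04Q = 71 + 0.05Q → Q* = 1244.4444, P* = 133.2222.
At the ceiling P = 99.7, quantity supplied = (99.7 − 71)/0.05 = 574.
Willingness to pay at Q' = 574: 183 − 0.04·574 = 160.04.
ΔQ = 1244.4444 − 574 = 670.4444; wedge = 160.04 − 99.7 = 60.34.
The triangle = ½ × 670.4444 × 60.34 = $20227.31 thousand.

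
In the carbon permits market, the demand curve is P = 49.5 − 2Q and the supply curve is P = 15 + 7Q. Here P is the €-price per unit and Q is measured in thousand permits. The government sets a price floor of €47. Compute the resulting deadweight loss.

€30.03 thousand

Competitive equilibrium: 49.5 − 2Q = 15 + 7Q → Q* = 3.8333, P* = 41.8333.
At the floor P = 47, quantity demanded = (49.5 − 47)/2 = 1.25.
Sellers' marginal cost at Q' = 1.25: 15 + 7·1.25 = 23.75.
ΔQ = 3.8333 − 1.25 = 2.5833; wedge = 47 − 23.75 = 23.25.
Deadweight loss = ½ × 2.5833 × 23.25 = €30.03 thousand.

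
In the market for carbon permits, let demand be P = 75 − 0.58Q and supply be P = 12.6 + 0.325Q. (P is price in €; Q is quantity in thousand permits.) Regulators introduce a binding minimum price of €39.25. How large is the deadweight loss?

Competitive equilibrium: 75 − 0.58Q = 12.6 + 0.325Q → Q* = 68.9503, P* = 35.0088.
At the floor P = 39.25, quantity demanded = (75 − 39.25)/0.58 = 61.6379.
Sellers' marginal cost at Q' = 61.6379: 12.6 + 0.325·61.6379 = 32.6323.
ΔQ = 68.9503 − 61.6379 = 7.3124; wedge = 39.25 − 32.6323 = 6.6177.
DWL = ½ × 7.3124 × 6.6177 = €24.20 thousand.

€24.20 thousand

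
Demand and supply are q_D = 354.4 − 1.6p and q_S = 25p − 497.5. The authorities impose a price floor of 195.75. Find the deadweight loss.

22816.79

In inverse form: demand p = 221.5 − 0.625q, supply p = 19.9 + 0.04q.
Competitive equilibrium: 221.5 − 0.625q = 19.9 + 0.04q → q* = 303.15789, p* = 32.02632.
At the floor p = 195.75, quantity demanded = (221.5 − 195.75)/0.625 = 41.2.
Sellers' marginal cost at q' = 41.2: 19.9 + 0.04·41.2 = 21.548.
Δq = 303.15789 − 41.2 = 261.95789; wedge = 195.75 − 21.548 = 174.202.
The triangle = ½ × 261.95789 × 174.202 = 22816.79.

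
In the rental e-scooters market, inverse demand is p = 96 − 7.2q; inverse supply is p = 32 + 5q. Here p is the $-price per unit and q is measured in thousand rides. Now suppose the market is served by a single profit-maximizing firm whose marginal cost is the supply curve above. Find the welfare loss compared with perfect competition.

$23.12 thousand

Competitive equilibrium: 96 − 7.2q = 32 + 5q → q* = 5.2459, p* = 58.2295.
Marginal revenue: MR = 96 − 14.4q. Set MR = MC: 96 − 14.4q = 32 + 5q → q_m = 3.299.
Price p_m = 96 − 7.2·3.299 = 72.2472; MC(q_m) = 32 + 5·3.299 = 48.495.
Competitive q* = 5.2459, so Δq = 1.9469; wedge = 72.2472 − 48.495 = 23.7522.
Deadweight loss = ½ × 1.9469 × 23.7522 = $23.12 thousand.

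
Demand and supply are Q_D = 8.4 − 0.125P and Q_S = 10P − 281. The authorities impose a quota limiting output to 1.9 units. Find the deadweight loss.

34.70

In inverse form: demand P = 67.2 − 8Q, supply P = 28.1 + 0.1Q.
Competitive equilibrium: 67.2 − 8Q = 28.1 + 0.1Q → Q* = 4.8272, P* = 28.5827.
At Q = 1.9: demand price = 67.2 − 8·1.9 = 52; supply price = 28.1 + 0.1·1.9 = 28.29.
ΔQ = 4.8272 − 1.9 = 2.9272; wedge = 52 − 28.29 = 23.71.
Deadweight loss = ½ × 2.9272 × 23.71 = 34.70.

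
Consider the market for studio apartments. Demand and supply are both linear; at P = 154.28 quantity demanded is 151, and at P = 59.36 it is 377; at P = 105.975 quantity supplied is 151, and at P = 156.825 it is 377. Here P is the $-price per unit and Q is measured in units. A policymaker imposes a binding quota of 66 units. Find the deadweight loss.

$8244.80

Demand slope = (59.36 − 154.28)/(377 − 151) = −0.42, so P = 217.7 − 0.42Q.
Supply slope = (156.825 − 105.975)/(377 − 151) = 0.225, so P = 72 + 0.225Q.
Competitive equilibrium: 217.7 − 0.42Q = 72 + 0.225Q → Q* = 225.89147, P* = 122.82558.
At Q = 66: demand price = 217.7 − 0.42·66 = 189.98; supply price = 72 + 0.225·66 = 86.85.
ΔQ = 225.89147 − 66 = 159.89147; wedge = 189.98 − 86.85 = 103.13.
Deadweight loss = ½ × 159.89147 × 103.13 = $8244.80.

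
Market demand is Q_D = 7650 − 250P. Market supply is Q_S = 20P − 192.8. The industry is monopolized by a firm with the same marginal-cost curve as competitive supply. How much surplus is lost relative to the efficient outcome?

In inverse form: demand P = 30.6 − 0.004Q, supply P = 9.64 + 0.05Q.
Competitive equilibrium: 30.6 − 0.004Q = 9.64 + 0.05Q → Q* = 388.1481, P* = 29.0474.
Marginal revenue: MR = 30.6 − 0.008Q. Set MR = MC: 30.6 − 0.008Q = 9.64 + 0.05Q → Q_m = 361.3793.
Price P_m = 30.6 − 0.004·361.3793 = 29.1545; MC(Q_m) = 9.64 + 0.05·361.3793 = 27.709.
Competitive Q* = 388.1481, so ΔQ = 26.7688; wedge = 29.1545 − 27.709 = 1.4455.
Welfare loss = ½ × 26.7688 × 1.4455 = 19.35.

19.35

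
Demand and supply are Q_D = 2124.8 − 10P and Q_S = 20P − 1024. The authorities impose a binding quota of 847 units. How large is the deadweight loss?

In inverse form: demand P = 212.48 − 0.1Q, supply P = 51.2 + 0.05Q.
Competitive equilibrium: 212.48 − 0.1Q = 51.2 + 0.05Q → Q* = 1075.2, P* = 104.96.
At Q = 847: demand price = 212.48 − 0.1·847 = 127.78; supply price = 51.2 + 0.05·847 = 93.55.
ΔQ = 1075.2 − 847 = 228.2; wedge = 127.78 − 93.55 = 34.23.
DWL = ½ × 228.2 × 34.23 = 3905.643.

3905.643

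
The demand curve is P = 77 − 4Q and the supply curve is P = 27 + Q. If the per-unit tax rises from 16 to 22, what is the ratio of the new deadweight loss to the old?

1.891

Competitive equilibrium: 77 − 4Q = 27 + Q → Q* = 10, P* = 37.
For a per-unit tax t: ΔQ = t/5, so DWL = ½·t·(t/5) = t²/10.
At t = 16: DWL = 25.6. At t = 22: DWL = 48.4.
Ratio = (22/16)² = 1.891.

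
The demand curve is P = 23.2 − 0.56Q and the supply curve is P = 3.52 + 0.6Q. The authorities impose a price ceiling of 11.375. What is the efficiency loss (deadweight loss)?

8.70

Competitive equilibrium: 23.2 − 0.56Q = 3.52 + 0.6Q → Q* = 16.9655, P* = 13.6993.
At the ceiling P = 11.375, quantity supplied = (11.375 − 3.52)/0.6 = 13.0917.
Willingness to pay at Q' = 13.0917: 23.2 − 0.56·13.0917 = 15.8686.
ΔQ = 16.9655 − 13.0917 = 3.8738; wedge = 15.8686 − 11.375 = 4.4936.
The triangle = ½ × 3.8738 × 4.4936 = 8.70.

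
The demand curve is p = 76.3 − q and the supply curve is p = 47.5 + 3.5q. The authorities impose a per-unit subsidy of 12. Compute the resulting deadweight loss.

16

Competitive equilibrium: 76.3 − q = 47.5 + 3.5q → q* = 6.4, p* = 69.9.
The subsidy lowers effective supply by 12: p = 35.5 + 3.5q.
New quantity: 76.3 − q = 35.5 + 3.5q → q' = 9.0667.
Overproduction Δq = 9.0667 − 6.4 = 2.6667; wedge = subsidy = 12.
DWL = ½ × 2.6667 × 12 = 16.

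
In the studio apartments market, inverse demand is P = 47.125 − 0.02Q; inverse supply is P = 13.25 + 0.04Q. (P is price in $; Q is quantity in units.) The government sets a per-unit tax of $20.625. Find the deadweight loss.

$3544.92

Competitive equilibrium: 47.125 − 0.02Q = 13.25 + 0.04Q → Q* = 564.5833, P* = 35.8333.
With the tax, the buyer price exceeds the seller price by 20.625: (47.125 − 0.02Q) − (13.25 + 0.04Q) = 20.625 → Q' = 220.8333.
ΔQ = 564.5833 − 220.8333 = 343.75; the wedge equals the tax, 20.625.
DWL = ½ × 343.75 × 20.625 = $3544.92.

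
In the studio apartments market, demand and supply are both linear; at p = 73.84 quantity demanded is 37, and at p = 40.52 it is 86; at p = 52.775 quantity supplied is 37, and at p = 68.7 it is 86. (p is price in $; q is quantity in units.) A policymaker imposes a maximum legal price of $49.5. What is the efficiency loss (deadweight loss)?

$484.06

Demand slope = (40.52 − 73.84)/(86 − 37) = −0.68, so p = 99 − 0.68q.
Supply slope = (68.7 − 52.775)/(86 − 37) = 0.325, so p = 40.75 + 0.325q.
Competitive equilibrium: 99 − 0.68q = 40.75 + 0.325q → q* = 57.9602, p* = 59.5871.
At the ceiling p = 49.5, quantity supplied = (49.5 − 40.75)/0.325 = 26.9231.
Willingness to pay at q' = 26.9231: 99 − 0.68·26.9231 = 80.6923.
Δq = 57.9602 − 26.9231 = 31.0371; wedge = 80.6923 − 49.5 = 31.1923.
Deadweight loss = ½ × 31.0371 × 31.1923 = $484.06.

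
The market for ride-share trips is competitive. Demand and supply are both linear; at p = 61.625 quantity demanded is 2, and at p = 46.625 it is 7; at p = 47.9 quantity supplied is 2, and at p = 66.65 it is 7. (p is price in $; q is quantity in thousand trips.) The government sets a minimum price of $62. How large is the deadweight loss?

$15.72 thousand

Demand slope = (46.625 − 61.625)/(7 − 2) = −3, so p = 67.625 − 3q.
Supply slope = (66.65 − 47.9)/(7 − 2) = 3.75, so p = 40.4 + 3.75q.
Competitive equilibrium: 67.625 − 3q = 40.4 + 3.75q → q* = 4.0333, p* = 55.525.
At the floor p = 62, quantity demanded = (67.625 − 62)/3 = 1.875.
Sellers' marginal cost at q' = 1.875: 40.4 + 3.75·1.875 = 47.4313.
Δq = 4.0333 − 1.875 = 2.1583; wedge = 62 − 47.4313 = 14.5687.
Deadweight loss = ½ × 2.1583 × 14.5687 = $15.72 thousand.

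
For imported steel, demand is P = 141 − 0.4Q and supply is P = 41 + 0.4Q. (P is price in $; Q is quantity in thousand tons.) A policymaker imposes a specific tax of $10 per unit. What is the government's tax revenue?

Competitive equilibrium: 141 − 0.4Q = 41 + 0.4Q → Q* = 125, P* = 91.
With the tax, the buyer price exceeds the seller price by 10: (141 − 0.4Q) − (41 + 0.4Q) = 10 → Q' = 112.5.
Tax revenue = 10 × 112.5 = $1125 thousand.

$1125 thousand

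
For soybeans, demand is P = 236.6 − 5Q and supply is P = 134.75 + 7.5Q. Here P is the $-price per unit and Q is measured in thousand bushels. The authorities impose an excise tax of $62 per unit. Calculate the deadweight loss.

$153.76 thousand

Competitive equilibrium: 236.6 − 5Q = 134.75 + 7.5Q → Q* = 8.148, P* = 195.86.
With the tax, the buyer price exceeds the seller price by 62: (236.6 − 5Q) − (134.75 + 7.5Q) = 62 → Q' = 3.188.
ΔQ = 8.148 − 3.188 = 4.96; the wedge equals the tax, 62.
Deadweight loss = ½ × 4.96 × 62 = $153.76 thousand.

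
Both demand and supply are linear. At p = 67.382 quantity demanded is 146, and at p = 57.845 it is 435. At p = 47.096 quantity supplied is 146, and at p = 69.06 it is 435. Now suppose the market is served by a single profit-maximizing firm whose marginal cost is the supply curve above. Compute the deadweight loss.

324.65

Demand slope = (57.845 − 67.382)/(435 − 146) = −0.033, so p = 72.2 − 0.033q.
Supply slope = (69.06 − 47.096)/(435 − 146) = 0.076, so p = 36 + 0.076q.
Competitive equilibrium: 72.2 − 0.033q = 36 + 0.076q → q* = 332.1101, p* = 61.2404.
Marginal revenue: MR = 72.2 − 0.066q. Set MR = MC: 72.2 − 0.066q = 36 + 0.076q → q_m = 254.9296.
Price p_m = 72.2 − 0.033·254.9296 = 63.7873; MC(q_m) = 36 + 0.076·254.9296 = 55.3746.
Competitive q* = 332.1101, so Δq = 77.1805; wedge = 63.7873 − 55.3746 = 8.4127.
Welfare loss = ½ × 77.1805 × 8.4127 = 324.65.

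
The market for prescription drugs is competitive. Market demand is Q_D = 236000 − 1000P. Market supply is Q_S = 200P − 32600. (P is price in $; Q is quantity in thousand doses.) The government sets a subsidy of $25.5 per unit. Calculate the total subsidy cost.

In inverse form: demand P = 236 − 0.001Q, supply P = 163 + 0.005Q.
Competitive equilibrium: 236 − 0.001Q = 163 + 0.005Q → Q* = 12166.6667, P* = 223.8333.
The subsidy lowers effective supply by 25.5: P = 137.5 + 0.005Q.
New quantity: 236 − 0.001Q = 137.5 + 0.005Q → Q' = 16416.6667.
Total subsidy cost = 25.5 × 16416.6667 = $418625 thousand.

$418625 thousand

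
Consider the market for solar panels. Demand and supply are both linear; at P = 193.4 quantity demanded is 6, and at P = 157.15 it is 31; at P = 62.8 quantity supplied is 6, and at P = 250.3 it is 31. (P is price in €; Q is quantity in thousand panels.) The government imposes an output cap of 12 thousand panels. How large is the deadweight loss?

€330.37 thousand

Demand slope = (157.15 − 193.4)/(31 − 6) = −1.45, so P = 202.1 − 1.45Q.
Supply slope = (250.3 − 62.8)/(31 − 6) = 7.5, so P = 17.8 + 7.5Q.
Competitive equilibrium: 202.1 − 1.45Q = 17.8 + 7.5Q → Q* = 20.5922, P* = 172.2413.
At Q = 12: demand price = 202.1 − 1.45·12 = 184.7; supply price = 17.8 + 7.5·12 = 107.8.
ΔQ = 20.5922 − 12 = 8.5922; wedge = 184.7 − 107.8 = 76.9.
Welfare loss = ½ × 8.5922 × 76.9 = €330.37 thousand.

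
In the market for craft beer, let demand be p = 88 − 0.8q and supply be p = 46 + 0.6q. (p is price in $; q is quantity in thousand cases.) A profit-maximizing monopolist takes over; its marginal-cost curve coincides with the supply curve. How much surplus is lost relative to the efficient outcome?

$83.31 thousand

Competitive equilibrium: 88 − 0.8q = 46 + 0.6q → q* = 30, p* = 64.
Marginal revenue: MR = 88 − 1.6q. Set MR = MC: 88 − 1.6q = 46 + 0.6q → q_m = 19.0909.
Price p_m = 88 − 0.8·19.0909 = 72.7273; MC(q_m) = 46 + 0.6·19.0909 = 57.4545.
Competitive q* = 30, so Δq = 10.9091; wedge = 72.7273 − 57.4545 = 15.2728.
Deadweight loss = ½ × 10.9091 × 15.2728 = $83.31 thousand.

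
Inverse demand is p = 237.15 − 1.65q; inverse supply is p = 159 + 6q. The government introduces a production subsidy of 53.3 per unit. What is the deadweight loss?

Competitive equilibrium: 237.15 − 1.65q = 159 + 6q → q* = 10.2157, p* = 220.2941.
The subsidy lowers effective supply by 53.3: p = 105.7 + 6q.
New quantity: 237.15 − 1.65q = 105.7 + 6q → q' = 17.183.
Overproduction Δq = 17.183 − 10.2157 = 6.9673; wedge = subsidy = 53.3.
The triangle = ½ × 6.9673 × 53.3 = 185.68.

185.68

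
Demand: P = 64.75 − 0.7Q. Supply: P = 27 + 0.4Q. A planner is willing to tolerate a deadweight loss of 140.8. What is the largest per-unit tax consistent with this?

17.6

Competitive equilibrium: 64.75 − 0.7Q = 27 + 0.4Q → Q* = 34.3182, P* = 40.7273.
A tax t gives ΔQ = t/1.1 and wedge t, so DWL = t²/2.2.
t²/2.2 = 140.8 → t² = 309.76 → t = 17.6.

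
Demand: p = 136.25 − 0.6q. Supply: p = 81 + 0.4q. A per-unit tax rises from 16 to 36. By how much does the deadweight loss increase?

Competitive equilibrium: 136.25 − 0.6q = 81 + 0.4q → q* = 55.25, p* = 103.1.
For a per-unit tax t: Δq = t/1, so DWL = ½·t·(t/1) = t²/2.
At t = 16: DWL = 128. At t = 36: DWL = 648.
Increase = 648 − 128 = 520.

520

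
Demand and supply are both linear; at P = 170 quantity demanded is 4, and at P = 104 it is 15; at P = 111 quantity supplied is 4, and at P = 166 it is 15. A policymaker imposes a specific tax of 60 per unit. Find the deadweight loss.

163.64

Demand slope = (104 − 170)/(15 − 4) = −6, so P = 194 − 6Q.
Supply slope = (166 − 111)/(15 − 4) = 5, so P = 91 + 5Q.
Competitive equilibrium: 194 − 6Q = 91 + 5Q → Q* = 9.3636, P* = 137.8182.
With the tax, the buyer price exceeds the seller price by 60: (194 − 6Q) − (91 + 5Q) = 60 → Q' = 3.9091.
ΔQ = 9.3636 − 3.9091 = 5.4545; the wedge equals the tax, 60.
DWL = ½ × 5.4545 × 60 = 163.64.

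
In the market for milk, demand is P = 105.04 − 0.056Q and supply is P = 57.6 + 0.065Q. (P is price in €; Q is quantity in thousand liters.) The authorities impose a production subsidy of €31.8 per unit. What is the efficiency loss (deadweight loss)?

Competitive equilibrium: 105.04 − 0.056Q = 57.6 + 0.065Q → Q* = 392.0661, P* = 83.0843.
The subsidy lowers effective supply by 31.8: P = 25.8 + 0.065Q.
New quantity: 105.04 − 0.056Q = 25.8 + 0.065Q → Q' = 654.876.
Overproduction ΔQ = 654.876 − 392.0661 = 262.8099; wedge = subsidy = 31.8.
The triangle = ½ × 262.8099 × 31.8 = €4178.68 thousand.

€4178.68 thousand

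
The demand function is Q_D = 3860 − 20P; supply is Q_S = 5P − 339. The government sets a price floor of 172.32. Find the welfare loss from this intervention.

950.48

In inverse form: demand P = 193 − 0.05Q, supply P = 67.8 + 0.2Q.
Competitive equilibrium: 193 − 0.05Q = 67.8 + 0.2Q → Q* = 500.8, P* = 167.96.
At the floor P = 172.32, quantity demanded = (193 − 172.32)/0.05 = 413.6.
Sellers' marginal cost at Q' = 413.6: 67.8 + 0.2·413.6 = 150.52.
ΔQ = 500.8 − 413.6 = 87.2; wedge = 172.32 − 150.52 = 21.8.
Welfare loss = ½ × 87.2 × 21.8 = 950.48.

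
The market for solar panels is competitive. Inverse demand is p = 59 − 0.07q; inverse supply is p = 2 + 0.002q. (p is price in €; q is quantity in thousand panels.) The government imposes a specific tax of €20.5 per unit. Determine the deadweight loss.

€2918.40 thousand

Competitive equilibrium: 59 − 0.07q = 2 + 0.002q → q* = 791.6667, p* = 3.5833.
With the tax, the buyer price exceeds the seller price by 20.5: (59 − 0.07q) − (2 + 0.002q) = 20.5 → q' = 506.9444.
Δq = 791.6667 − 506.9444 = 284.7223; the wedge equals the tax, 20.5.
The triangle = ½ × 284.7223 × 20.5 = €2918.40 thousand.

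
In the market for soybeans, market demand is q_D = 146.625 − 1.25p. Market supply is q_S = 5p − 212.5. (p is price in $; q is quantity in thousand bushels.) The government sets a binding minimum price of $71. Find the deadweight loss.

$143.23 thousand

In inverse form: demand p = 117.3 − 0.8q, supply p = 42.5 + 0.2q.
Competitive equilibrium: 117.3 − 0.8q = 42.5 + 0.2q → q* = 74.8, p* = 57.46.
At the floor p = 71, quantity demanded = (117.3 − 71)/0.8 = 57.875.
Sellers' marginal cost at q' = 57.875: 42.5 + 0.2·57.875 = 54.075.
Δq = 74.8 − 57.875 = 16.925; wedge = 71 − 54.075 = 16.925.
Welfare loss = ½ × 16.925 × 16.925 = $143.23 thousand.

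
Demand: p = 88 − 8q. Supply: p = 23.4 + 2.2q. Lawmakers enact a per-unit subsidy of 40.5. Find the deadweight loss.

Competitive equilibrium: 88 − 8q = 23.4 + 2.2q → q* = 6.3333, p* = 37.3333.
The subsidy lowers effective supply by 40.5: p = 2.2q − 17.1.
New quantity: 88 − 8q = 2.2q − 17.1 → q' = 10.3039.
Overproduction Δq = 10.3039 − 6.3333 = 3.9706; wedge = subsidy = 40.5.
Deadweight loss = ½ × 3.9706 × 40.5 = 80.40.

80.40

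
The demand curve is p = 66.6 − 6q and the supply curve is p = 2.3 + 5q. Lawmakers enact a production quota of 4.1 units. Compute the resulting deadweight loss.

Competitive equilibrium: 66.6 − 6q = 2.3 + 5q → q* = 5.8455, p* = 31.5273.
At q = 4.1: demand price = 66.6 − 6·4.1 = 42; supply price = 2.3 + 5·4.1 = 22.8.
Δq = 5.8455 − 4.1 = 1.7455; wedge = 42 − 22.8 = 19.2.
Welfare loss = ½ × 1.7455 × 19.2 = 16.76.

16.76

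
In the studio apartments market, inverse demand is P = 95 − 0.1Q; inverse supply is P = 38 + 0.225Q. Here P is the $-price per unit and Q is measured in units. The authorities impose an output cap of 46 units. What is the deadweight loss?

Competitive equilibrium: 95 − 0.1Q = 38 + 0.225Q → Q* = 175.3846, P* = 77.4615.
At Q = 46: demand price = 95 − 0.1·46 = 90.4; supply price = 38 + 0.225·46 = 48.35.
ΔQ = 175.3846 − 46 = 129.3846; wedge = 90.4 − 48.35 = 42.05.
Welfare loss = ½ × 129.3846 × 42.05 = $2720.31.

$2720.31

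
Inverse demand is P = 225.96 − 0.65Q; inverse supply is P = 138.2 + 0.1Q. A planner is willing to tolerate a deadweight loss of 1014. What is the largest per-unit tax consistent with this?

39

Competitive equilibrium: 225.96 − 0.65Q = 138.2 + 0.1Q → Q* = 117.0133, P* = 149.9013.
A tax t gives ΔQ = t/0.75 and wedge t, so DWL = t²/1.5.
t²/1.5 = 1014 → t² = 1521 → t = 39.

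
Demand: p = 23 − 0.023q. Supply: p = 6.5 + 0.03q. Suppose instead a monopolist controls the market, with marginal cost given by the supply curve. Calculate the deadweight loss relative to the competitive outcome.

235.23

Competitive equilibrium: 23 − 0.023q = 6.5 + 0.03q → q* = 311.3208, p* = 15.8396.
Marginal revenue: MR = 23 − 0.046q. Set MR = MC: 23 − 0.046q = 6.5 + 0.03q → q_m = 217.1053.
Price p_m = 23 − 0.023·217.1053 = 18.0066; MC(q_m) = 6.5 + 0.03·217.1053 = 13.0132.
Competitive q* = 311.3208, so Δq = 94.2155; wedge = 18.0066 − 13.0132 = 4.9934.
Deadweight loss = ½ × 94.2155 × 4.9934 = 235.23.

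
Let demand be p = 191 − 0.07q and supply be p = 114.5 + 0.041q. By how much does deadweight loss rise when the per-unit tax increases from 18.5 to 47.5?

Competitive equilibrium: 191 − 0.07q = 114.5 + 0.041q → q* = 689.1892, p* = 142.7568.
For a per-unit tax t: Δq = t/0.111, so DWL = ½·t·(t/0.111) = t²/0.222.
At t = 18.5: DWL = 1541.667. At t = 47.5: DWL = 10163.288.
Increase = 10163.288 − 1541.667 = 8621.62.

8621.62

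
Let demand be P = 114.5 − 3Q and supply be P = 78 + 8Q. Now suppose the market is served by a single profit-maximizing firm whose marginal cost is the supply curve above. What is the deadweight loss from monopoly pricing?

2.78

Competitive equilibrium: 114.5 − 3Q = 78 + 8Q → Q* = 3.3182, P* = 104.5455.
Marginal revenue: MR = 114.5 − 6Q. Set MR = MC: 114.5 − 6Q = 78 + 8Q → Q_m = 2.6071.
Price P_m = 114.5 − 3·2.6071 = 106.6787; MC(Q_m) = 78 + 8·2.6071 = 98.8568.
Competitive Q* = 3.3182, so ΔQ = 0.7111; wedge = 106.6787 − 98.8568 = 7.8219.
DWL = ½ × 0.7111 × 7.8219 = 2.78.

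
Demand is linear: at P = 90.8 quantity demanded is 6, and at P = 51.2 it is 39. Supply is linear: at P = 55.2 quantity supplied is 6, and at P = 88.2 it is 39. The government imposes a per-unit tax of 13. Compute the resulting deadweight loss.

Demand slope = (51.2 − 90.8)/(39 − 6) = −1.2, so P = 98 − 1.2Q.
Supply slope = (88.2 − 55.2)/(39 − 6) = 1, so P = 49.2 + Q.
Competitive equilibrium: 98 − 1.2Q = 49.2 + Q → Q* = 22.1818, P* = 71.3818.
With the tax, the buyer price exceeds the seller price by 13: (98 − 1.2Q) − (49.2 + Q) = 13 → Q' = 16.2727.
ΔQ = 22.1818 − 16.2727 = 5.9091; the wedge equals the tax, 13.
The triangle = ½ × 5.9091 × 13 = 38.41.

38.41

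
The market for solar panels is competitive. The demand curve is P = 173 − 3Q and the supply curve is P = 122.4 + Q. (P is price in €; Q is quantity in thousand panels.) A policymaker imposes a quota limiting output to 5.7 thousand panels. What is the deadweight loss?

€96.605 thousand

Competitive equilibrium: 173 − 3Q = 122.4 + Q → Q* = 12.65, P* = 135.05.
At Q = 5.7: demand price = 173 − 3·5.7 = 155.9; supply price = 122.4 + 1·5.7 = 128.1.
ΔQ = 12.65 − 5.7 = 6.95; wedge = 155.9 − 128.1 = 27.8.
The triangle = ½ × 6.95 × 27.8 = €96.605 thousand.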